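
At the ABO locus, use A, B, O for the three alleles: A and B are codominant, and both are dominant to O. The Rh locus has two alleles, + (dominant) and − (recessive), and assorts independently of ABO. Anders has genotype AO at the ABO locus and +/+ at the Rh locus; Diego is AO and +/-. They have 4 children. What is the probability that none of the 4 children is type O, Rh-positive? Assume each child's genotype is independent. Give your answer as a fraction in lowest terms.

ABO cross AO × AO → 1/4 O, 3/4 A.
Rh cross +/+ × +/- → 1 Rh+; so P(type O, Rh-positive) = 1/4 × 1 = 1/4 per child.
P(not type O, Rh-positive) = 3/4 for one child; (3/4)^4 = 81/256.

81/256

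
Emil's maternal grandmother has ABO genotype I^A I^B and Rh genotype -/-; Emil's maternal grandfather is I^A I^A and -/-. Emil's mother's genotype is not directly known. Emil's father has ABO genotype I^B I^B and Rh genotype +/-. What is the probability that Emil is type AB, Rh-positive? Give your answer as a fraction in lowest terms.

3/8

Emil's mother's ABO genotype from I^A I^B × I^A I^A: 1/2 I^A I^A, 1/2 I^A I^B.
Crossing each possibility with the father I^B I^B and summing P(type AB): 1/2·1 + 1/2·1/2 = 3/4.
Similarly for Rh via the mother's Rh distribution: P(Rh+) = 1/2.
Independent loci: 3/4 × 1/2 = 3/8.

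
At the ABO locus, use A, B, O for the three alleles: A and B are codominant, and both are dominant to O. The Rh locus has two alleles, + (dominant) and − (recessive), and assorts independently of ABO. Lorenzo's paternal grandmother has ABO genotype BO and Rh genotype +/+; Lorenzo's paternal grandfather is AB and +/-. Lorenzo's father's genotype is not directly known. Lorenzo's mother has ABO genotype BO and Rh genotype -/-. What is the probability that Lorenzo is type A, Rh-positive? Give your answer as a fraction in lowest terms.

3/32

Lorenzo's father's ABO genotype from BO × AB: 1/4 AB, 1/4 AO, 1/4 BB, 1/4 BO.
Crossing each possibility with the mother BO and summing P(type A): 1/4·1/4 + 1/4·1/4 + 1/4·0 + 1/4·0 = 1/8.
Similarly for Rh via the father's Rh distribution: P(Rh+) = 3/4.
Independent loci: 1/8 × 3/4 = 3/32.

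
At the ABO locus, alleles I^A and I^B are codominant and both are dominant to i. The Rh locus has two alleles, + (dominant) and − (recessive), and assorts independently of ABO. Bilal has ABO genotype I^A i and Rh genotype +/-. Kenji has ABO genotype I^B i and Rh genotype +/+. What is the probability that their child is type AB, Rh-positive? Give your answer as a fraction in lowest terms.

ABO cross I^A i × I^B i → offspring phenotypes: 1/4 O, 1/4 A, 1/4 B, 1/4 AB.
Rh cross +/- × +/+ → 1 Rh+.
Independent loci: P(type AB, Rh-positive) = 1/4 × 1 = 1/4.

1/4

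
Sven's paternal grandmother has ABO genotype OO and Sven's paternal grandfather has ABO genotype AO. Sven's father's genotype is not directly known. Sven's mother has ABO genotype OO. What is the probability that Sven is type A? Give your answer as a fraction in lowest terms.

1/4

Sven's father's ABO genotype from OO × AO: 1/2 AO, 1/2 OO.
Crossing each possibility with the mother OO and summing P(type A): 1/2·1/2 + 1/2·0 = 1/4.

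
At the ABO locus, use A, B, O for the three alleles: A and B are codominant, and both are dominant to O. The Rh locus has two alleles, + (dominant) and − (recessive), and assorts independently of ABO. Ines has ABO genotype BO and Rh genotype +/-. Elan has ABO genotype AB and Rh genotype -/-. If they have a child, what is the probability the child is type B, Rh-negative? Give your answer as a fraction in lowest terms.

1/4

ABO cross BO × AB → offspring phenotypes: 1/4 A, 1/2 B, 1/4 AB.
Rh cross +/- × -/- → 1/2 Rh+, 1/2 Rh-.
Independent loci: P(type B, Rh-negative) = 1/2 × 1/2 = 1/4.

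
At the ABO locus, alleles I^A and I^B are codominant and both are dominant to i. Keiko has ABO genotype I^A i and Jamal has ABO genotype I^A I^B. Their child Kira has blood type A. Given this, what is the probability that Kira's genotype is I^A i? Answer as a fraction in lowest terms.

1/2

Cross I^A i × I^A I^B → 1/4 I^A I^A, 1/4 I^A I^B, 1/4 I^A i, 1/4 I^B i.
Type-A genotypes among offspring: I^A I^A (1/4), I^A i (1/4); total 1/2.
P(I^A i | type A) = (1/4) / (1/2) = 1/2.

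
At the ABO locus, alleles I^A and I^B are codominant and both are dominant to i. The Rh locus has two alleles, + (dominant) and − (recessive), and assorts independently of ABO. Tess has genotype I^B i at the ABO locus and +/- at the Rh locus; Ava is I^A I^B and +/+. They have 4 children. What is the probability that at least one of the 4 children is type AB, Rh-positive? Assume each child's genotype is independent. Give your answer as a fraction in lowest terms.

ABO cross I^B i × I^A I^B → 1/4 A, 1/2 B, 1/4 AB.
Rh cross +/- × +/+ → 1 Rh+; so P(type AB, Rh-positive) = 1/4 × 1 = 1/4 per child.
P(none) = (3/4)^4 = 81/256; P(at least one) = 1 − 81/256 = 175/256.

175/256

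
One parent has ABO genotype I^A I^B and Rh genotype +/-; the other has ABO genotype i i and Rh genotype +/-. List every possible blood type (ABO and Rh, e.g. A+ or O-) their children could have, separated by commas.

A+, A-, B+, B-

Gametes from I^A I^B × i i give offspring ABO genotypes I^A i, I^B i, i.e. phenotypes A, B.
Rh cross +/- × +/- → phenotypes Rh+, Rh-.
Combining independently: A+, A-, B+, B-.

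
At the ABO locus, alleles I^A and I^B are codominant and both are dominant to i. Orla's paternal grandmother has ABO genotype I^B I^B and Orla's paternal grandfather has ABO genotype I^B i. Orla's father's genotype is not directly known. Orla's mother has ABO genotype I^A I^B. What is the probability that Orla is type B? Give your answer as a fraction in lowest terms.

1/2

Orla's father's ABO genotype from I^B I^B × I^B i: 1/2 I^B I^B, 1/2 I^B i.
Crossing each possibility with the mother I^A I^B and summing P(type B): 1/2·1/2 + 1/2·1/2 = 1/2.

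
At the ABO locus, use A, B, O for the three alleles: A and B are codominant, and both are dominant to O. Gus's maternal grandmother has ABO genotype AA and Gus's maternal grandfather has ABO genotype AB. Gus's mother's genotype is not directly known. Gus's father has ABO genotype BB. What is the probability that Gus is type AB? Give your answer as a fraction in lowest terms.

3/4

Gus's mother's ABO genotype from AA × AB: 1/2 AA, 1/2 AB.
Crossing each possibility with the father BB and summing P(type AB): 1/2·1 + 1/2·1/2 = 3/4.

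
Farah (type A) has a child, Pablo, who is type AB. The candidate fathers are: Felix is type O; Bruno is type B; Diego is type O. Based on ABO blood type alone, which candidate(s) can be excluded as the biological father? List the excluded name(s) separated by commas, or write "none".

Felix, Diego

A candidate is excluded only if no genotype consistent with his phenotype could produce a type AB child with a type A mother.
Felix (type O): no genotype consistent with that phenotype can produce a type-AB child with a type-A mother.
Diego (type O): no genotype consistent with that phenotype can produce a type-AB child with a type-A mother.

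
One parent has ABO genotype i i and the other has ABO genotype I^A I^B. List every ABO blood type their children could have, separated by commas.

A, B

Gametes from i i × I^A I^B give offspring ABO genotypes I^A i, I^B i, i.e. phenotypes A, B.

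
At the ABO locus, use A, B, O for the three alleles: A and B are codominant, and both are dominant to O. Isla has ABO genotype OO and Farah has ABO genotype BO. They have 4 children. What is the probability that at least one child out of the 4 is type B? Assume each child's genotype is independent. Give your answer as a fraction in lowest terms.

15/16

ABO cross OO × BO → 1/2 O, 1/2 B.
So P(type B) = 1/2 per child.
P(none) = (1/2)^4 = 1/16; P(at least one) = 1 − 1/16 = 15/16.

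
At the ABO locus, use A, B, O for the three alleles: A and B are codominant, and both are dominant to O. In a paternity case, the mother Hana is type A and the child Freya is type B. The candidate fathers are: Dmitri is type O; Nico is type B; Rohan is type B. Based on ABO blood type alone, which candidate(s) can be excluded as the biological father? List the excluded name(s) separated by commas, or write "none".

A candidate is excluded only if no genotype consistent with his phenotype could produce a type B child with a type A mother.
Dmitri (type O): no genotype consistent with that phenotype can produce a type-B child with a type-A mother.

Dmitri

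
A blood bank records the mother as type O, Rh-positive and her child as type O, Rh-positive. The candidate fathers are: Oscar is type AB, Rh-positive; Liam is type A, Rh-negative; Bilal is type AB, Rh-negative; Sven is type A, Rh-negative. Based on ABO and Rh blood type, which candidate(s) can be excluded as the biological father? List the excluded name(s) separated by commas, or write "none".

A candidate is excluded only if no genotype consistent with his phenotype could produce a type O, Rh-positive child with a type O, Rh-positive mother.
Oscar (type AB, Rh+): no genotype consistent with that phenotype can produce a type-O Rh+ child with a type-O mother.
Bilal (type AB, Rh-): no genotype consistent with that phenotype can produce a type-O Rh+ child with a type-O mother.

Oscar, Bilal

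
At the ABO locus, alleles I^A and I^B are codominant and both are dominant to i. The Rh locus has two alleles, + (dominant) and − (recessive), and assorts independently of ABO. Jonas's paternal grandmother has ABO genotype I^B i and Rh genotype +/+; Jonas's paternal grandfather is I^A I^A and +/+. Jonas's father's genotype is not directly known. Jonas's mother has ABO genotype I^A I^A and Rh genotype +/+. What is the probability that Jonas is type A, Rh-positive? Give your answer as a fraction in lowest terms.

3/4

Jonas's father's ABO genotype from I^B i × I^A I^A: 1/2 I^A I^B, 1/2 I^A i.
Crossing each possibility with the mother I^A I^A and summing P(type A): 1/2·1/2 + 1/2·1 = 3/4.
Similarly for Rh via the father's Rh distribution: P(Rh+) = 1.
Independent loci: 3/4 × 1 = 3/4.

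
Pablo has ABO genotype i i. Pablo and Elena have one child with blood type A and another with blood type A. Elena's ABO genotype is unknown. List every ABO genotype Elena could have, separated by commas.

I^A I^A, I^A I^B, I^A i

For each candidate genotype of Elena, check whether crossing it with i i can produce every observed child phenotype.
  I^A I^A → possible child types {A} ✓
  I^A I^B → possible child types {A, B} ✓
  I^A i → possible child types {O, A} ✓
  I^B I^B → possible child types {B} ✗
  I^B i → possible child types {O, B} ✗
  i i → possible child types {O} ✗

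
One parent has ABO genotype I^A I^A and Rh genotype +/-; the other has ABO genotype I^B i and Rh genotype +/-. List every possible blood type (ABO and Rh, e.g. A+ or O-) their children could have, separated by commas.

Gametes from I^A I^A × I^B i give offspring ABO genotypes I^A I^B, I^A i, i.e. phenotypes A, AB.
Rh cross +/- × +/- → phenotypes Rh+, Rh-.
Combining independently: A+, A-, AB+, AB-.

A+, A-, AB+, AB-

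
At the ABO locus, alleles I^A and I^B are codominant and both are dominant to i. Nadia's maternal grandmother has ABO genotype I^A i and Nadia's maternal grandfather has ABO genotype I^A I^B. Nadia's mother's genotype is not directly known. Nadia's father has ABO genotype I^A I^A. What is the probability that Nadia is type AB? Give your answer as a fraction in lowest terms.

1/4

Nadia's mother's ABO genotype from I^A i × I^A I^B: 1/4 I^A I^A, 1/4 I^A I^B, 1/4 I^A i, 1/4 I^B i.
Crossing each possibility with the father I^A I^A and summing P(type AB): 1/4·0 + 1/4·1/2 + 1/4·0 + 1/4·1/2 = 1/4.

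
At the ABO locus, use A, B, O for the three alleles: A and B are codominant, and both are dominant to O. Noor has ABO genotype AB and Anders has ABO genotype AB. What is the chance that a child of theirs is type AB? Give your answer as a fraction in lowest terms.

ABO cross AB × AB → offspring phenotypes: 1/4 A, 1/4 B, 1/2 AB.
So P(type AB) = 1/2.

1/2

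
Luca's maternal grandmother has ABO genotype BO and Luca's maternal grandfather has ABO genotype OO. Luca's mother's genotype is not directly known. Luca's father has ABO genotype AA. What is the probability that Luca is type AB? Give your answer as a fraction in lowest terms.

Luca's mother's ABO genotype from BO × OO: 1/2 BO, 1/2 OO.
Crossing each possibility with the father AA and summing P(type AB): 1/2·1/2 + 1/2·0 = 1/4.

1/4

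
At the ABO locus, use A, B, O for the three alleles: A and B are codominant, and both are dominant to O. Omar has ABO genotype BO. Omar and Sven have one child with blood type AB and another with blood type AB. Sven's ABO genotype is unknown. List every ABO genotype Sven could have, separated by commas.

AA, AB, AO

For each candidate genotype of Sven, check whether crossing it with BO can produce every observed child phenotype.
  AA → possible child types {A, AB} ✓
  AB → possible child types {A, B, AB} ✓
  AO → possible child types {O, A, B, AB} ✓
  BB → possible child types {B} ✗
  BO → possible child types {O, B} ✗
  OO → possible child types {O, B} ✗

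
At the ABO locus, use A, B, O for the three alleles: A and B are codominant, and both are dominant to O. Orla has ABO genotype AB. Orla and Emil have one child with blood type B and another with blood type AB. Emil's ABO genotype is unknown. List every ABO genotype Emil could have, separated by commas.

For each candidate genotype of Emil, check whether crossing it with AB can produce every observed child phenotype.
  AA → possible child types {A, AB} ✗
  AB → possible child types {A, B, AB} ✓
  AO → possible child types {A, B, AB} ✓
  BB → possible child types {B, AB} ✓
  BO → possible child types {A, B, AB} ✓
  OO → possible child types {A, B} ✗

AB, AO, BB, BO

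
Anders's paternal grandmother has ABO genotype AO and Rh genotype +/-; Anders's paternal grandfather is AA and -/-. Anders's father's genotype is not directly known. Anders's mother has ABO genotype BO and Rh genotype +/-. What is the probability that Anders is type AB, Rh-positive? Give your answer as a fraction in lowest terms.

Anders's father's ABO genotype from AO × AA: 1/2 AA, 1/2 AO.
Crossing each possibility with the mother BO and summing P(type AB): 1/2·1/2 + 1/2·1/4 = 3/8.
Similarly for Rh via the father's Rh distribution: P(Rh+) = 5/8.
Independent loci: 3/8 × 5/8 = 15/64.

15/64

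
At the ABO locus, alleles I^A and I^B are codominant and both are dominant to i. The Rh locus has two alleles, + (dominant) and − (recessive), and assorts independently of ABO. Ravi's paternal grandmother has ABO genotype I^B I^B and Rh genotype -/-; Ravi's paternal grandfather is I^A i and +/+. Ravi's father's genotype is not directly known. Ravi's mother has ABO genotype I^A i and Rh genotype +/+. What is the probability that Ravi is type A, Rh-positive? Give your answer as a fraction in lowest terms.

Ravi's father's ABO genotype from I^B I^B × I^A i: 1/2 I^A I^B, 1/2 I^B i.
Crossing each possibility with the mother I^A i and summing P(type A): 1/2·1/2 + 1/2·1/4 = 3/8.
Similarly for Rh via the father's Rh distribution: P(Rh+) = 1.
Independent loci: 3/8 × 1 = 3/8.

3/8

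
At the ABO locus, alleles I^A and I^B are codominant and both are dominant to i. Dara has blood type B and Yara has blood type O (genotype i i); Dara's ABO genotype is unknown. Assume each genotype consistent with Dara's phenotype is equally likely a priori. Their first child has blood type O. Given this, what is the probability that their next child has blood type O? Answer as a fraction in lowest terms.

1/2

Possible genotypes: Dara ∈ {I^B I^B, I^B i}; Yara ∈ {i i}.
Weight each parental genotype pair by prior × P(type-O child):
  I^B i × i i: posterior weight 1; P(next child type O) = 1/2.
Weighted sum = 1/2.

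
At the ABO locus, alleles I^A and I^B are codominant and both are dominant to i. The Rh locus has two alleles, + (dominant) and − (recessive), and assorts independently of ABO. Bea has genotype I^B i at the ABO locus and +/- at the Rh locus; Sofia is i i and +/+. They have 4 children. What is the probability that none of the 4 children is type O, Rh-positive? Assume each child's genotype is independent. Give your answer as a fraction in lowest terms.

1/16

ABO cross I^B i × i i → 1/2 O, 1/2 B.
Rh cross +/- × +/+ → 1 Rh+; so P(type O, Rh-positive) = 1/2 × 1 = 1/2 per child.
P(not type O, Rh-positive) = 1/2 for one child; (1/2)^4 = 1/16.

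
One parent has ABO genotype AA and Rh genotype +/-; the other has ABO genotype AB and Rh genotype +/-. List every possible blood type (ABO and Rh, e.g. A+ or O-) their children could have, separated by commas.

Gametes from AA × AB give offspring ABO genotypes AA, AB, i.e. phenotypes A, AB.
Rh cross +/- × +/- → phenotypes Rh+, Rh-.
Combining independently: A+, A-, AB+, AB-.

A+, A-, AB+, AB-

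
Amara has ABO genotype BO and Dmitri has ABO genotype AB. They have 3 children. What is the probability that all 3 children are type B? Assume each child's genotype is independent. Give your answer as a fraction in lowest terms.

1/8

ABO cross BO × AB → 1/4 A, 1/2 B, 1/4 AB.
So P(type B) = 1/2 per child.
All 3 independent: (1/2)^3 = 1/8.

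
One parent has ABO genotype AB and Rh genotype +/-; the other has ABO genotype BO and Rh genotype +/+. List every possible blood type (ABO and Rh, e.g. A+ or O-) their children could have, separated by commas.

A+, B+, AB+

Gametes from AB × BO give offspring ABO genotypes AB, AO, BB, BO, i.e. phenotypes A, B, AB.
Rh cross +/- × +/+ → phenotypes Rh+.
Combining independently: A+, B+, AB+.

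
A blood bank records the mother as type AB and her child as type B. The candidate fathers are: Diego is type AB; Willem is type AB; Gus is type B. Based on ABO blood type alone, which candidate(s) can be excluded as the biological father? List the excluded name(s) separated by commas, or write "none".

none

A candidate is excluded only if no genotype consistent with his phenotype could produce a type B child with a type AB mother.
Every candidate has at least one consistent genotype combination, so none can be excluded.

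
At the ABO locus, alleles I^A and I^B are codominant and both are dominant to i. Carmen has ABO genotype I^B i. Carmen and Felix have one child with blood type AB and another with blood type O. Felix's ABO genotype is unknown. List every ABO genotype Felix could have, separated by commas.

For each candidate genotype of Felix, check whether crossing it with I^B i can produce every observed child phenotype.
  I^A I^A → possible child types {A, AB} ✗
  I^A I^B → possible child types {A, B, AB} ✗
  I^A i → possible child types {O, A, B, AB} ✓
  I^B I^B → possible child types {B} ✗
  I^B i → possible child types {O, B} ✗
  i i → possible child types {O, B} ✗

I^A i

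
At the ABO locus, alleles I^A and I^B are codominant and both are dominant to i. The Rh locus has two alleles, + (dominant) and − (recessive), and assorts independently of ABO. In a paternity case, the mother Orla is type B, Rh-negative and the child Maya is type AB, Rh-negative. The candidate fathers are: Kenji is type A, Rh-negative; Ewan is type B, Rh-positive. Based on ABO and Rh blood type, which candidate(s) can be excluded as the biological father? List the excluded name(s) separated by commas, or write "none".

Ewan

A candidate is excluded only if no genotype consistent with his phenotype could produce a type AB, Rh-negative child with a type B, Rh-negative mother.
Ewan (type B, Rh+): no genotype consistent with that phenotype can produce a type-AB Rh- child with a type-B mother.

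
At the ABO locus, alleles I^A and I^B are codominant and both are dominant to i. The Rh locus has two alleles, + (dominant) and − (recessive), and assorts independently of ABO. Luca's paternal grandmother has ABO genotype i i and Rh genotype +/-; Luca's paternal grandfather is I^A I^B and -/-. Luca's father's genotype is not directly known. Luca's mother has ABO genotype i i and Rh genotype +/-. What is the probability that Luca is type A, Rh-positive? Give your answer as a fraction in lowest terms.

Luca's father's ABO genotype from i i × I^A I^B: 1/2 I^A i, 1/2 I^B i.
Crossing each possibility with the mother i i and summing P(type A): 1/2·1/2 + 1/2·0 = 1/4.
Similarly for Rh via the father's Rh distribution: P(Rh+) = 5/8.
Independent loci: 1/4 × 5/8 = 5/32.

5/32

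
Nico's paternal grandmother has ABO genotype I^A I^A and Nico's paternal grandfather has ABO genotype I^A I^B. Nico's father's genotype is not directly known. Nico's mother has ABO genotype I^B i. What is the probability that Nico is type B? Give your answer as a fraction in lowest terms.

1/4

Nico's father's ABO genotype from I^A I^A × I^A I^B: 1/2 I^A I^A, 1/2 I^A I^B.
Crossing each possibility with the mother I^B i and summing P(type B): 1/2·0 + 1/2·1/2 = 1/4.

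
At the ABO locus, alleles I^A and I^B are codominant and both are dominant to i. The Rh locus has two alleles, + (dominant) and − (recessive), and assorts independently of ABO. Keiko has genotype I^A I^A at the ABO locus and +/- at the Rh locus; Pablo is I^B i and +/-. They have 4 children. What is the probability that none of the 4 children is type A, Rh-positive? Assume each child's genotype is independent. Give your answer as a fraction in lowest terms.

625/4096

ABO cross I^A I^A × I^B i → 1/2 A, 1/2 AB.
Rh cross +/- × +/- → 3/4 Rh+, 1/4 Rh-; so P(type A, Rh-positive) = 1/2 × 3/4 = 3/8 per child.
P(not type A, Rh-positive) = 5/8 for one child; (5/8)^4 = 625/4096.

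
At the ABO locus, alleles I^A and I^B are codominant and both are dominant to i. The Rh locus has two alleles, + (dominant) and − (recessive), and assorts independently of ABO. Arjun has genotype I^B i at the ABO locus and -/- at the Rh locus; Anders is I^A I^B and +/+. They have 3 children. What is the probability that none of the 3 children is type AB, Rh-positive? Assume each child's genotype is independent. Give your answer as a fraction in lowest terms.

27/64

ABO cross I^B i × I^A I^B → 1/4 A, 1/2 B, 1/4 AB.
Rh cross -/- × +/+ → 1 Rh+; so P(type AB, Rh-positive) = 1/4 × 1 = 1/4 per child.
P(not type AB, Rh-positive) = 3/4 for one child; (3/4)^3 = 27/64.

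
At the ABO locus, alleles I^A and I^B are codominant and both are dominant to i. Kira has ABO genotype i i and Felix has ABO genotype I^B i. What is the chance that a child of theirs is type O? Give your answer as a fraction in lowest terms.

1/2

ABO cross i i × I^B i → offspring phenotypes: 1/2 O, 1/2 B.
So P(type O) = 1/2.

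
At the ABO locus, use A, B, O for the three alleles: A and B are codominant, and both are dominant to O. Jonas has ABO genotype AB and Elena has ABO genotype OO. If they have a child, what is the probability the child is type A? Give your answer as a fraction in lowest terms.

1/2

ABO cross AB × OO → offspring phenotypes: 1/2 A, 1/2 B.
So P(type A) = 1/2.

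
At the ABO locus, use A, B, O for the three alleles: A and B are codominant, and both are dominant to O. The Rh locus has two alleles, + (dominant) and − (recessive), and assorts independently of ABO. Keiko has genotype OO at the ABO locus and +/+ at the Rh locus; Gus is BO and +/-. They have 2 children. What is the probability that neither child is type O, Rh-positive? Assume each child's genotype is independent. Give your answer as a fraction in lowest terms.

1/4

ABO cross OO × BO → 1/2 O, 1/2 B.
Rh cross +/+ × +/- → 1 Rh+; so P(type O, Rh-positive) = 1/2 × 1 = 1/2 per child.
P(not type O, Rh-positive) = 1/2 for one child; (1/2)^2 = 1/4.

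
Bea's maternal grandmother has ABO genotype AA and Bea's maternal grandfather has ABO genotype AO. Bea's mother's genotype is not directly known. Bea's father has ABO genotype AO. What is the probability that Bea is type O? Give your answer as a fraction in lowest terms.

Bea's mother's ABO genotype from AA × AO: 1/2 AA, 1/2 AO.
Crossing each possibility with the father AO and summing P(type O): 1/2·0 + 1/2·1/4 = 1/8.

1/8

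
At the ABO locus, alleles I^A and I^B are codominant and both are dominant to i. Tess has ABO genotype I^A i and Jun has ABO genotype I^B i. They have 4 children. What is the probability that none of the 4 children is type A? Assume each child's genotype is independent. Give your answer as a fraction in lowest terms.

ABO cross I^A i × I^B i → 1/4 O, 1/4 A, 1/4 B, 1/4 AB.
So P(type A) = 1/4 per child.
P(not type A) = 3/4 for one child; (3/4)^4 = 81/256.

81/256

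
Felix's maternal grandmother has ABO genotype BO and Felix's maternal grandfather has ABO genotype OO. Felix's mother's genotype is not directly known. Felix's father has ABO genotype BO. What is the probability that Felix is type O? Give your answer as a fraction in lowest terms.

Felix's mother's ABO genotype from BO × OO: 1/2 BO, 1/2 OO.
Crossing each possibility with the father BO and summing P(type O): 1/2·1/4 + 1/2·1/2 = 3/8.

3/8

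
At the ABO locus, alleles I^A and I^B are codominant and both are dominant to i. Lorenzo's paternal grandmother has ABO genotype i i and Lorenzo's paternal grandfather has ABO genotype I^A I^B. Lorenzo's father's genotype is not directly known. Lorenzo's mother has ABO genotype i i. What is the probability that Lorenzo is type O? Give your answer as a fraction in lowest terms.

Lorenzo's father's ABO genotype from i i × I^A I^B: 1/2 I^A i, 1/2 I^B i.
Crossing each possibility with the mother i i and summing P(type O): 1/2·1/2 + 1/2·1/2 = 1/2.

1/2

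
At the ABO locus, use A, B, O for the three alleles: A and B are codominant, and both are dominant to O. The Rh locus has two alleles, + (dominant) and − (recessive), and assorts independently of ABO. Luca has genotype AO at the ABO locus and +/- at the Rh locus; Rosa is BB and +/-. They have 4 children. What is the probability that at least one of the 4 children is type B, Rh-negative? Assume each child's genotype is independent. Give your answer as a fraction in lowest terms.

1695/4096

ABO cross AO × BB → 1/2 B, 1/2 AB.
Rh cross +/- × +/- → 3/4 Rh+, 1/4 Rh-; so P(type B, Rh-negative) = 1/2 × 1/4 = 1/8 per child.
P(none) = (7/8)^4 = 2401/4096; P(at least one) = 1 − 2401/4096 = 1695/4096.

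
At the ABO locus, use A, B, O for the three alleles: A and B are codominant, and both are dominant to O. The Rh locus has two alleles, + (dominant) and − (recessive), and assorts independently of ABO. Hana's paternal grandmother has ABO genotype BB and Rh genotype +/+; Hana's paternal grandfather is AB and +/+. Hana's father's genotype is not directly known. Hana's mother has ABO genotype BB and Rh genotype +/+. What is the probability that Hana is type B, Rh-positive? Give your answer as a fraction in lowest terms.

Hana's father's ABO genotype from BB × AB: 1/2 AB, 1/2 BB.
Crossing each possibility with the mother BB and summing P(type B): 1/2·1/2 + 1/2·1 = 3/4.
Similarly for Rh via the father's Rh distribution: P(Rh+) = 1.
Independent loci: 3/4 × 1 = 3/4.

3/4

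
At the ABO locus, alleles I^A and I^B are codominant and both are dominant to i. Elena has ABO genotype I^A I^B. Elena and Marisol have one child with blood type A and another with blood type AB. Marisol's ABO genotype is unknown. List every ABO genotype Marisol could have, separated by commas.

I^A I^A, I^A I^B, I^A i, I^B i

For each candidate genotype of Marisol, check whether crossing it with I^A I^B can produce every observed child phenotype.
  I^A I^A → possible child types {A, AB} ✓
  I^A I^B → possible child types {A, B, AB} ✓
  I^A i → possible child types {A, B, AB} ✓
  I^B I^B → possible child types {B, AB} ✗
  I^B i → possible child types {A, B, AB} ✓
  i i → possible child types {A, B} ✗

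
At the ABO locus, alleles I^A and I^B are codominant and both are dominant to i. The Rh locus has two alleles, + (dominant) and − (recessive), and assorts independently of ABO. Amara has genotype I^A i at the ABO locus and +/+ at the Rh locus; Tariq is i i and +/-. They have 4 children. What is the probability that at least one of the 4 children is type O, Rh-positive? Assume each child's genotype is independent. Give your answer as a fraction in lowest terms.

15/16

ABO cross I^A i × i i → 1/2 O, 1/2 A.
Rh cross +/+ × +/- → 1 Rh+; so P(type O, Rh-positive) = 1/2 × 1 = 1/2 per child.
P(none) = (1/2)^4 = 1/16; P(at least one) = 1 − 1/16 = 15/16.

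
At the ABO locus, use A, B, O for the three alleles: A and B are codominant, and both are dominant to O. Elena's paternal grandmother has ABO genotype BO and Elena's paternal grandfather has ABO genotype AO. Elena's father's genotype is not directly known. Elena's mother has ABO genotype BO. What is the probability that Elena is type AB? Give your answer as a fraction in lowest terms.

1/8

Elena's father's ABO genotype from BO × AO: 1/4 AB, 1/4 AO, 1/4 BO, 1/4 OO.
Crossing each possibility with the mother BO and summing P(type AB): 1/4·1/4 + 1/4·1/4 + 1/4·0 + 1/4·0 = 1/8.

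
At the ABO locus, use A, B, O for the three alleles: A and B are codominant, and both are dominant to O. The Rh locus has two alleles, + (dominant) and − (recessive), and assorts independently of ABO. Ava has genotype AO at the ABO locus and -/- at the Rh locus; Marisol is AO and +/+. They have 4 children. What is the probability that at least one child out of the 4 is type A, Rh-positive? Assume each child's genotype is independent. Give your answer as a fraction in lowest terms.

255/256

ABO cross AO × AO → 1/4 O, 3/4 A.
Rh cross -/- × +/+ → 1 Rh+; so P(type A, Rh-positive) = 3/4 × 1 = 3/4 per child.
P(none) = (1/4)^4 = 1/256; P(at least one) = 1 − 1/256 = 255/256.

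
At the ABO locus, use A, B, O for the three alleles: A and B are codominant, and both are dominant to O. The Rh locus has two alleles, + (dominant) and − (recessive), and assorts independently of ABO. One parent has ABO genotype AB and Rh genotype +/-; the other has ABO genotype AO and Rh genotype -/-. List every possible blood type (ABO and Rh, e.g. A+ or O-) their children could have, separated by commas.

A+, A-, B+, B-, AB+, AB-

Gametes from AB × AO give offspring ABO genotypes AA, AB, AO, BO, i.e. phenotypes A, B, AB.
Rh cross +/- × -/- → phenotypes Rh+, Rh-.
Combining independently: A+, A-, B+, B-, AB+, AB-.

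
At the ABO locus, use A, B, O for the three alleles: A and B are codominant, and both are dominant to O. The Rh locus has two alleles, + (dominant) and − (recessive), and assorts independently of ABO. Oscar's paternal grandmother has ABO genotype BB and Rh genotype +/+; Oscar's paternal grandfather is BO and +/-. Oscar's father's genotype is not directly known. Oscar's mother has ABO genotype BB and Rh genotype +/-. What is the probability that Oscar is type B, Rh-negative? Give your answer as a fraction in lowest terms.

Oscar's father's ABO genotype from BB × BO: 1/2 BB, 1/2 BO.
Crossing each possibility with the mother BB and summing P(type B): 1/2·1 + 1/2·1 = 1.
Similarly for Rh via the father's Rh distribution: P(Rh-) = 1/8.
Independent loci: 1 × 1/8 = 1/8.

1/8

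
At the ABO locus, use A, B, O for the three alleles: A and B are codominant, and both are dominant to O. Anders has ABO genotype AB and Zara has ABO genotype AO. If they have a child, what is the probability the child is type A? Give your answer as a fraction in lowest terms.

ABO cross AB × AO → offspring phenotypes: 1/2 A, 1/4 B, 1/4 AB.
So P(type A) = 1/2.

1/2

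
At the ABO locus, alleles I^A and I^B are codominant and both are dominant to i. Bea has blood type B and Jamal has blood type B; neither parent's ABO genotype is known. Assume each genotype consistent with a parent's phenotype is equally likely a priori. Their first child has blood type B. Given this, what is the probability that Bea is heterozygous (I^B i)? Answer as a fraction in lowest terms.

Possible genotypes: Bea ∈ {I^B I^B, I^B i}; Jamal ∈ {I^B I^B, I^B i}.
Weight each parental genotype pair by prior × P(type-B child):
  I^B I^B × I^B I^B: posterior weight 4/15.
  I^B I^B × I^B i: posterior weight 4/15.
  I^B i × I^B I^B: posterior weight 4/15.
  I^B i × I^B i: posterior weight 1/5.
Sum the posterior weight over pairs where Bea is I^B i: 7/15.

7/15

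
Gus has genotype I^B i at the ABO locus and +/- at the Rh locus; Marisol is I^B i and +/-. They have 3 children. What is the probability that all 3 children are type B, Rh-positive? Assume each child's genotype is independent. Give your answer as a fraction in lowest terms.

ABO cross I^B i × I^B i → 1/4 O, 3/4 B.
Rh cross +/- × +/- → 3/4 Rh+, 1/4 Rh-; so P(type B, Rh-positive) = 3/4 × 3/4 = 9/16 per child.
All 3 independent: (9/16)^3 = 729/4096.

729/4096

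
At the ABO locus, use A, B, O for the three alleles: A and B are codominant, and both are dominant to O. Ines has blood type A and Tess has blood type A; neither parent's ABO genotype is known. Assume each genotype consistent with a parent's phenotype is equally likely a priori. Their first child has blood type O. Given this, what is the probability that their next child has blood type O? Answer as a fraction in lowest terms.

Possible genotypes: Ines ∈ {AA, AO}; Tess ∈ {AA, AO}.
Weight each parental genotype pair by prior × P(type-O child):
  AO × AO: posterior weight 1; P(next child type O) = 1/4.
Weighted sum = 1/4.

1/4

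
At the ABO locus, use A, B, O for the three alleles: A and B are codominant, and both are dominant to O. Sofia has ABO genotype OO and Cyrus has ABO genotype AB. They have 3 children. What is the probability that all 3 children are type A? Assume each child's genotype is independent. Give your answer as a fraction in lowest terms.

1/8

ABO cross OO × AB → 1/2 A, 1/2 B.
So P(type A) = 1/2 per child.
All 3 independent: (1/2)^3 = 1/8.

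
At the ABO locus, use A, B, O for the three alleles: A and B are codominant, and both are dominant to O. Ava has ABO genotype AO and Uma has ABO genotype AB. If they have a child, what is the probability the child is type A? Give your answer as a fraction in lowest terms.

ABO cross AO × AB → offspring phenotypes: 1/2 A, 1/4 B, 1/4 AB.
So P(type A) = 1/2.

1/2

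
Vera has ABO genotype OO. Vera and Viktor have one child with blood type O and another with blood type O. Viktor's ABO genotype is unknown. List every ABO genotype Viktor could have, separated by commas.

For each candidate genotype of Viktor, check whether crossing it with OO can produce every observed child phenotype.
  AA → possible child types {A} ✗
  AB → possible child types {A, B} ✗
  AO → possible child types {O, A} ✓
  BB → possible child types {B} ✗
  BO → possible child types {O, B} ✓
  OO → possible child types {O} ✓

AO, BO, OO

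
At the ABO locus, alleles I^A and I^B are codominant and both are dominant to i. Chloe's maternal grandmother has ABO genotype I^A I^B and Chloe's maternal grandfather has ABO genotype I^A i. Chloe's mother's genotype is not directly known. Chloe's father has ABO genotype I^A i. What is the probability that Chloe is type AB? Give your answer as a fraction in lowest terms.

1/8

Chloe's mother's ABO genotype from I^A I^B × I^A i: 1/4 I^A I^A, 1/4 I^A I^B, 1/4 I^A i, 1/4 I^B i.
Crossing each possibility with the father I^A i and summing P(type AB): 1/4·0 + 1/4·1/4 + 1/4·0 + 1/4·1/4 = 1/8.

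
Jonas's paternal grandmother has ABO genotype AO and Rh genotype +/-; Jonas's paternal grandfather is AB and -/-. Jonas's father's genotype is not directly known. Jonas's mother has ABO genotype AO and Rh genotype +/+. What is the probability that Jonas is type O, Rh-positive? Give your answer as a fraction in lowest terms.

1/8

Jonas's father's ABO genotype from AO × AB: 1/4 AA, 1/4 AB, 1/4 AO, 1/4 BO.
Crossing each possibility with the mother AO and summing P(type O): 1/4·0 + 1/4·0 + 1/4·1/4 + 1/4·1/4 = 1/8.
Similarly for Rh via the father's Rh distribution: P(Rh+) = 1.
Independent loci: 1/8 × 1 = 1/8.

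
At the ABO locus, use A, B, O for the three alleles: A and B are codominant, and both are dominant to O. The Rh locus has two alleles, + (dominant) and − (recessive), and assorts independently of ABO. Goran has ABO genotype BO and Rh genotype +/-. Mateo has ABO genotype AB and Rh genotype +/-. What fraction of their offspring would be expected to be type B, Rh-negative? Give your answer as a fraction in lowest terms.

ABO cross BO × AB → offspring phenotypes: 1/4 A, 1/2 B, 1/4 AB.
Rh cross +/- × +/- → 3/4 Rh+, 1/4 Rh-.
Independent loci: P(type B, Rh-negative) = 1/2 × 1/4 = 1/8.

1/8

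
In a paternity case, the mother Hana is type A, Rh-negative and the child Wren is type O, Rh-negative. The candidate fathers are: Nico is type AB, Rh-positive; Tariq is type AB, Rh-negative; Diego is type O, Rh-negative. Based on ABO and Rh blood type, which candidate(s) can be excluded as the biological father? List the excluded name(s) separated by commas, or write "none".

Nico, Tariq

A candidate is excluded only if no genotype consistent with his phenotype could produce a type O, Rh-negative child with a type A, Rh-negative mother.
Nico (type AB, Rh+): no genotype consistent with that phenotype can produce a type-O Rh- child with a type-A mother.
Tariq (type AB, Rh-): no genotype consistent with that phenotype can produce a type-O Rh- child with a type-A mother.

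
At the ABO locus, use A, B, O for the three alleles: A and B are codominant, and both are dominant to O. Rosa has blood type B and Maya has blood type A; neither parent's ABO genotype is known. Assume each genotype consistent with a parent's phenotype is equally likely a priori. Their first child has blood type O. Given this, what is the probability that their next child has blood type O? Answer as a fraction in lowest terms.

1/4

Possible genotypes: Rosa ∈ {BB, BO}; Maya ∈ {AA, AO}.
Weight each parental genotype pair by prior × P(type-O child):
  BO × AO: posterior weight 1; P(next child type O) = 1/4.
Weighted sum = 1/4.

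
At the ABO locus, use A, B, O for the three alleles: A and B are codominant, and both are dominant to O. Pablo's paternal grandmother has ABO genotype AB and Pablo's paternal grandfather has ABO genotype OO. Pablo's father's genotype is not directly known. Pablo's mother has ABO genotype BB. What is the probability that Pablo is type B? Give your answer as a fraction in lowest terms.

Pablo's father's ABO genotype from AB × OO: 1/2 AO, 1/2 BO.
Crossing each possibility with the mother BB and summing P(type B): 1/2·1/2 + 1/2·1 = 3/4.

3/4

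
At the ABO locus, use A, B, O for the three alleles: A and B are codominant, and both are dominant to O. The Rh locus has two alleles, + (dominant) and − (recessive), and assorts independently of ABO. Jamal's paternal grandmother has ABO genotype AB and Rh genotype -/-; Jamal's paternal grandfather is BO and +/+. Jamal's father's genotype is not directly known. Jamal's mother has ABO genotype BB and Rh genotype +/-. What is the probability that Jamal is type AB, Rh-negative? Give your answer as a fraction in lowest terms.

Jamal's father's ABO genotype from AB × BO: 1/4 AB, 1/4 AO, 1/4 BB, 1/4 BO.
Crossing each possibility with the mother BB and summing P(type AB): 1/4·1/2 + 1/4·1/2 + 1/4·0 + 1/4·0 = 1/4.
Similarly for Rh via the father's Rh distribution: P(Rh-) = 1/4.
Independent loci: 1/4 × 1/4 = 1/16.

1/16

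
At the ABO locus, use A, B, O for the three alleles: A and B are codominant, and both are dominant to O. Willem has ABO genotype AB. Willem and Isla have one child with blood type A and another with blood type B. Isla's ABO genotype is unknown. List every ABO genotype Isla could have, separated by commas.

For each candidate genotype of Isla, check whether crossing it with AB can produce every observed child phenotype.
  AA → possible child types {A, AB} ✗
  AB → possible child types {A, B, AB} ✓
  AO → possible child types {A, B, AB} ✓
  BB → possible child types {B, AB} ✗
  BO → possible child types {A, B, AB} ✓
  OO → possible child types {A, B} ✓

AB, AO, BO, OO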